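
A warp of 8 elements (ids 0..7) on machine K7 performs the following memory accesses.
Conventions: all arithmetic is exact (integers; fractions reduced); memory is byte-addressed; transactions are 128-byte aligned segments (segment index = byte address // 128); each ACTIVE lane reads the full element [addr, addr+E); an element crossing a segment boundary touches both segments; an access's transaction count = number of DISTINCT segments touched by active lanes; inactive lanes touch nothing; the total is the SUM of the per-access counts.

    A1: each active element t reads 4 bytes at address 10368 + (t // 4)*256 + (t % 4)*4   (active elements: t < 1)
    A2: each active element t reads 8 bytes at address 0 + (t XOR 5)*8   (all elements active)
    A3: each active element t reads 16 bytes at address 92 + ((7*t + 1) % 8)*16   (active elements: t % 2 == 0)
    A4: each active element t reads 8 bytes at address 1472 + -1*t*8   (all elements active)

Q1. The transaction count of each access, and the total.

A1: 1 transaction
A2: 1 transaction
A3: 2 transactions
A4: 1 transaction

Answer: 1,1,2,1; total 5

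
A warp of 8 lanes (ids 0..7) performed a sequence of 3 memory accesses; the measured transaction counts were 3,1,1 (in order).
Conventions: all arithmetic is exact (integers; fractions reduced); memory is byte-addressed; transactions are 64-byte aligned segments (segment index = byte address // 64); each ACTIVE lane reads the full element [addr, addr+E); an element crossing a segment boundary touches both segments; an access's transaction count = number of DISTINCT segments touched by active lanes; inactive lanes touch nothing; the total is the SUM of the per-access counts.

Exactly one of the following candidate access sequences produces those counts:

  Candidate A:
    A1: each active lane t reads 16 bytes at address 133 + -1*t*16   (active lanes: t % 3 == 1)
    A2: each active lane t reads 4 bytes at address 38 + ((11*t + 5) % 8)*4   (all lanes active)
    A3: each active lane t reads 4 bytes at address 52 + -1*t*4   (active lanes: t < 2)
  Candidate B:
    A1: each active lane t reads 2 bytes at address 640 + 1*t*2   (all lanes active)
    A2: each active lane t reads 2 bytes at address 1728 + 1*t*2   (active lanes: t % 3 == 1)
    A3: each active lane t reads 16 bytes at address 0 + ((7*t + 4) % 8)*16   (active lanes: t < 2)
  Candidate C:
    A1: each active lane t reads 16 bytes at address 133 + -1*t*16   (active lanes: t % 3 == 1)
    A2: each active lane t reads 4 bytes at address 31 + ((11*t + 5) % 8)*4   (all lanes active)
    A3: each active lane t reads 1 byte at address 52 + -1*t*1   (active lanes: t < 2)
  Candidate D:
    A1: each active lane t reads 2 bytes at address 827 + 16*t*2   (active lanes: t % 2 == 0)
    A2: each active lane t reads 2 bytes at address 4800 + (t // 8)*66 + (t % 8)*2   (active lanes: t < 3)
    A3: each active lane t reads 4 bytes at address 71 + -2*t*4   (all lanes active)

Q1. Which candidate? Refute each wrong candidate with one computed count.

A: A2 gives 2 transactions, not 1
B: A1 gives 1 transaction, not 3
D: A1 gives 4 transactions, not 3
C: all counts match (3,1,1)

Answer: C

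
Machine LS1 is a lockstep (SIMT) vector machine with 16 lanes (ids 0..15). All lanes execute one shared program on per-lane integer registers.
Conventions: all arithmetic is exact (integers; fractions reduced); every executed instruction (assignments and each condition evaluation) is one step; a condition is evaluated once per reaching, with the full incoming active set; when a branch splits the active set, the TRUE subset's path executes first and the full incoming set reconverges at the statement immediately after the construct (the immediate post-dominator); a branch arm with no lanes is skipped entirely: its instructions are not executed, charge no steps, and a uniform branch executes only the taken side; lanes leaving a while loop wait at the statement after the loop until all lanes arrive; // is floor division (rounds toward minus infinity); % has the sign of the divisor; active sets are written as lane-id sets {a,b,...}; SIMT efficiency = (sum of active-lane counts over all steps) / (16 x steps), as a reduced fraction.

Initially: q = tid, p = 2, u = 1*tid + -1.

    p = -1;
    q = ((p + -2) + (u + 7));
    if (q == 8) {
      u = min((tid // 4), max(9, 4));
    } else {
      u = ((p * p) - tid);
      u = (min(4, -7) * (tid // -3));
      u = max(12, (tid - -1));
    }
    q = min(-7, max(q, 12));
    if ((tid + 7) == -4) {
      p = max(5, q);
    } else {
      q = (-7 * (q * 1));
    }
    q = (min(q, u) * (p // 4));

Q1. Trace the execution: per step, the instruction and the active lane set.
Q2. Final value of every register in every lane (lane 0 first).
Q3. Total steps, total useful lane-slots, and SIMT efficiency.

step 0: p <- -1                      {0,1,2,3,4,5,6,7,8,9,10,11,12,13,14,15}
step 1: q <- ((p + -2) + (u + 7))    {0,1,2,3,4,5,6,7,8,9,10,11,12,13,14,15}
step 2: eval (q == 8)                {0,1,2,3,4,5,6,7,8,9,10,11,12,13,14,15}
step 3: u <- min((tid // 4), max(9, 4)) {5}
step 4: u <- ((p * p) - tid)         {0,1,2,3,4,6,7,8,9,10,11,12,13,14,15}
step 5: u <- (min(4, -7) * (tid // -3)) {0,1,2,3,4,6,7,8,9,10,11,12,13,14,15}
step 6: u <- max(12, (tid - -1))     {0,1,2,3,4,6,7,8,9,10,11,12,13,14,15}
step 7: q <- min(-7, max(q, 12))     {0,1,2,3,4,5,6,7,8,9,10,11,12,13,14,15}
step 8: eval ((tid + 7) == -4)       {0,1,2,3,4,5,6,7,8,9,10,11,12,13,14,15}
step 9: q <- (-7 * (q * 1))          {0,1,2,3,4,5,6,7,8,9,10,11,12,13,14,15}
step 10: q <- (min(q, u) * (p // 4))  {0,1,2,3,4,5,6,7,8,9,10,11,12,13,14,15}

Answer: 11 steps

q: -12,-12,-12,-12,-12,-1,-12,-12,-12,-12,-12,-12,-13,-14,-15,-16
p: -1,-1,-1,-1,-1,-1,-1,-1,-1,-1,-1,-1,-1,-1,-1,-1
u: 12,12,12,12,12,1,12,12,12,12,12,12,13,14,15,16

steps = 11; useful = 158; efficiency = 158/176 = 79/88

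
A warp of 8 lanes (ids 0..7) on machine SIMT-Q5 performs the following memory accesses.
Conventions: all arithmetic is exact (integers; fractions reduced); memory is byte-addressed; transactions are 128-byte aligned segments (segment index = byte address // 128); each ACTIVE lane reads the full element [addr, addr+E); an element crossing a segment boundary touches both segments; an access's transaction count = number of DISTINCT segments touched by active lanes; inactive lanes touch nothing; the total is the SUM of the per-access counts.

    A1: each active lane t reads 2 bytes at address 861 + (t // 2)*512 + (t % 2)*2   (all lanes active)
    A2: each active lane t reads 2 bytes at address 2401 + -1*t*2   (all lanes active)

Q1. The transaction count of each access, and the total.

A1: 4 transactions
A2: 1 transaction

Answer: 4,1; total 5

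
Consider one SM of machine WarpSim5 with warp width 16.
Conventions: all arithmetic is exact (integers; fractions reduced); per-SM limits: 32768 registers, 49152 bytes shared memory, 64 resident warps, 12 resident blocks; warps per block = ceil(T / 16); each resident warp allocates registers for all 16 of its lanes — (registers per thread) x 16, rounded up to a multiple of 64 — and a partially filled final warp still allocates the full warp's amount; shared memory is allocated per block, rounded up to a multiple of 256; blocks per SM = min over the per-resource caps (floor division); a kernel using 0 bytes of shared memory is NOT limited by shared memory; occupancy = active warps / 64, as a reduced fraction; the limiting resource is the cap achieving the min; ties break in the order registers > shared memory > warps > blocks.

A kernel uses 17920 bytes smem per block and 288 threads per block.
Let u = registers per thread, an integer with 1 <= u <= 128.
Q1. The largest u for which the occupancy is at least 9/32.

Answer: u = 112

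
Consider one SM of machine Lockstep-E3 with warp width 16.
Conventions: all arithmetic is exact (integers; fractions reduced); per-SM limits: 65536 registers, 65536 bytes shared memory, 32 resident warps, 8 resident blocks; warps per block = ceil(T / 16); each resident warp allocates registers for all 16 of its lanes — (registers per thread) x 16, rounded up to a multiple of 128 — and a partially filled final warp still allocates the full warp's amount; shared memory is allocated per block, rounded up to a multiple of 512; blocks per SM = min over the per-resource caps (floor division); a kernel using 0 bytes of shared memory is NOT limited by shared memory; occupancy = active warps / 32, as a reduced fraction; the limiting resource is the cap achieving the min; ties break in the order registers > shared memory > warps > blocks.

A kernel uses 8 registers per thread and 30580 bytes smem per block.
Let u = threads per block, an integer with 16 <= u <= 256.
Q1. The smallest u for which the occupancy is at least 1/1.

Answer: u = 241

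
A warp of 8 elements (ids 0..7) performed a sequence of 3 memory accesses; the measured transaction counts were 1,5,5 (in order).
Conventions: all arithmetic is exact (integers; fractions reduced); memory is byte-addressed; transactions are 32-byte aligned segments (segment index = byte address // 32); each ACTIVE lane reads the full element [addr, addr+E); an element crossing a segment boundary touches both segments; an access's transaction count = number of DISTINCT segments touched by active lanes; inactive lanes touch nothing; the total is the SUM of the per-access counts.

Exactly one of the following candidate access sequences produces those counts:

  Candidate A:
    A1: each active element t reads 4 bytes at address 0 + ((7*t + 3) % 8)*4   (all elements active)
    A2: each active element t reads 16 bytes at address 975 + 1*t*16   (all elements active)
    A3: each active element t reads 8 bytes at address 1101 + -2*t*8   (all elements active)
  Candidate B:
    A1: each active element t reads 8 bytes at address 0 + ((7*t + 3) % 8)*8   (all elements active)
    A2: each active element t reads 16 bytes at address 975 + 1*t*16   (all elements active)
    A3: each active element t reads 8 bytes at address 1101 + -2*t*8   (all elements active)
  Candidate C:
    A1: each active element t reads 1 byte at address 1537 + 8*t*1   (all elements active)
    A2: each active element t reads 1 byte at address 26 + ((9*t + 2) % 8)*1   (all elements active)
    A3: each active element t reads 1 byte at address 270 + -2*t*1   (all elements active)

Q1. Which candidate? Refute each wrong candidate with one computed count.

B: A1 gives 2 transactions, not 1
C: A1 gives 2 transactions, not 1
A: all counts match (1,5,5)

Answer: A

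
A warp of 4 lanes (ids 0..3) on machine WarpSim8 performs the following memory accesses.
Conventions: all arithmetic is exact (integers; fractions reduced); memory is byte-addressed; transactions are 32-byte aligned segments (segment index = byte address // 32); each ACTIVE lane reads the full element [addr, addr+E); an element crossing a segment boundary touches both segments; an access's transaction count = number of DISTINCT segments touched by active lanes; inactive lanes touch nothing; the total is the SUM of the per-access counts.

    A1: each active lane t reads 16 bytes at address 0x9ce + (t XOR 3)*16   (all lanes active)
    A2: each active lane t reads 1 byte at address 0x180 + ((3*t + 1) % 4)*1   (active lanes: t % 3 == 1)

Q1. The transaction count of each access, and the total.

A1: 3 transactions
A2: 1 transaction

Answer: 3,1; total 4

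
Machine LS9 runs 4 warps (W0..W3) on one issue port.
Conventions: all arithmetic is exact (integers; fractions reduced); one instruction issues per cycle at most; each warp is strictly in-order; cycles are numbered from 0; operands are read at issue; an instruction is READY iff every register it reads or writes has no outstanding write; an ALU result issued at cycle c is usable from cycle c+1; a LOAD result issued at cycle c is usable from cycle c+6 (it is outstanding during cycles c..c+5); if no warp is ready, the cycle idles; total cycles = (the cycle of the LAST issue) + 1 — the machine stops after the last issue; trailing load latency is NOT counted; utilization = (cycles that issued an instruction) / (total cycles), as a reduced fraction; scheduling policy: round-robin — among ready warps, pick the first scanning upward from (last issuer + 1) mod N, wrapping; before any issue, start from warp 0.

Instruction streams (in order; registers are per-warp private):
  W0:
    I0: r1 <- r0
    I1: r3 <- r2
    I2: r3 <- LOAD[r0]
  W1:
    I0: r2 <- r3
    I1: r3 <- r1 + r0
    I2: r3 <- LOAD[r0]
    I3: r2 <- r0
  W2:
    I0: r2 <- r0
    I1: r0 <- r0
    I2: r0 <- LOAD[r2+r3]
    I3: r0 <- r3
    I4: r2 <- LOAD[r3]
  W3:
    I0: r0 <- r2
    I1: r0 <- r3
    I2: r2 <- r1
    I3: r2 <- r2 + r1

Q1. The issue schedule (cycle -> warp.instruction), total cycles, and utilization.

cycle 0: W0.I0
cycle 1: W1.I0
cycle 2: W2.I0
cycle 3: W3.I0
cycle 4: W0.I1
cycle 5: W1.I1
cycle 6: W2.I1
cycle 7: W3.I1
cycle 8: W0.I2
cycle 9: W1.I2
cycle 10: W2.I2
cycle 11: W3.I2
cycle 12: W1.I3
cycle 13: W3.I3
cycle 14: idle
cycle 15: idle
cycle 16: W2.I3
cycle 17: W2.I4

Answer: 18 cycles, utilization 8/9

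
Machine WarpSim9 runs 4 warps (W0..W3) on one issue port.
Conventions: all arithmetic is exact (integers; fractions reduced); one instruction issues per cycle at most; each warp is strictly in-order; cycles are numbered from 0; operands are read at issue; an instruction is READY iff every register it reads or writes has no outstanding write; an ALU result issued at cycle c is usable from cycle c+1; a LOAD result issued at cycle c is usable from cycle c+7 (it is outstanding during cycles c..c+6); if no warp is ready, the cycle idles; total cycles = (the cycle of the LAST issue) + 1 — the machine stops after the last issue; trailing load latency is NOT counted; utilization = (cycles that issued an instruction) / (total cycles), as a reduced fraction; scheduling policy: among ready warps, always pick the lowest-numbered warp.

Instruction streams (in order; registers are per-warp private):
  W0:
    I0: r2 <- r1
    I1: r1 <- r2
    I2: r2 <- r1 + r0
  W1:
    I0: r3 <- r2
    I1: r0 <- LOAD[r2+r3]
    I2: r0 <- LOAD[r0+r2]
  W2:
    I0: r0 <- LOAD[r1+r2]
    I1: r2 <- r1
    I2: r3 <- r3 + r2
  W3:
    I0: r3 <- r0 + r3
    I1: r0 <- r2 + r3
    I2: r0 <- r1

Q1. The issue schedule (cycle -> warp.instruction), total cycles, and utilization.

cycle 0: W0.I0
cycle 1: W0.I1
cycle 2: W0.I2
cycle 3: W1.I0
cycle 4: W1.I1
cycle 5: W2.I0
cycle 6: W2.I1
cycle 7: W2.I2
cycle 8: W3.I0
cycle 9: W3.I1
cycle 10: W3.I2
cycle 11: W1.I2

Answer: 12 cycles, utilization 1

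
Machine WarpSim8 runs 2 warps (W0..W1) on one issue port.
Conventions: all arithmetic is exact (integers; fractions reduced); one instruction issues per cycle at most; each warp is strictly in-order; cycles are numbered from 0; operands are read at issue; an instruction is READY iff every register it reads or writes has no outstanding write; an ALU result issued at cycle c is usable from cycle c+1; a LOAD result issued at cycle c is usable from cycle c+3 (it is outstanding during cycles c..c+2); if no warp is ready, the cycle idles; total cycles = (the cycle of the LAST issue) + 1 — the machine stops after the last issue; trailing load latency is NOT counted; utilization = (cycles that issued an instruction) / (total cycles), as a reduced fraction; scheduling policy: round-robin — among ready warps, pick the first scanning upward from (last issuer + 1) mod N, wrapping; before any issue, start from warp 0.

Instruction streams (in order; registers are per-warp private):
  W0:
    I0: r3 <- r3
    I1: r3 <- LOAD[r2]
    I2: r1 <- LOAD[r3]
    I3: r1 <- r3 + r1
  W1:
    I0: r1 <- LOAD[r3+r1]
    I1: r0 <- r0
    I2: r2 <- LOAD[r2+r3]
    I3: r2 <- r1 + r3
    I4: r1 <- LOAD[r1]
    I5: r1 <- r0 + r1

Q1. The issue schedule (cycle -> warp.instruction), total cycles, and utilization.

cycle 0: W0.I0
cycle 1: W1.I0
cycle 2: W0.I1
cycle 3: W1.I1
cycle 4: W1.I2
cycle 5: W0.I2
cycle 6: idle
cycle 7: W1.I3
cycle 8: W0.I3
cycle 9: W1.I4
cycle 10: idle
cycle 11: idle
cycle 12: W1.I5

Answer: 13 cycles, utilization 10/13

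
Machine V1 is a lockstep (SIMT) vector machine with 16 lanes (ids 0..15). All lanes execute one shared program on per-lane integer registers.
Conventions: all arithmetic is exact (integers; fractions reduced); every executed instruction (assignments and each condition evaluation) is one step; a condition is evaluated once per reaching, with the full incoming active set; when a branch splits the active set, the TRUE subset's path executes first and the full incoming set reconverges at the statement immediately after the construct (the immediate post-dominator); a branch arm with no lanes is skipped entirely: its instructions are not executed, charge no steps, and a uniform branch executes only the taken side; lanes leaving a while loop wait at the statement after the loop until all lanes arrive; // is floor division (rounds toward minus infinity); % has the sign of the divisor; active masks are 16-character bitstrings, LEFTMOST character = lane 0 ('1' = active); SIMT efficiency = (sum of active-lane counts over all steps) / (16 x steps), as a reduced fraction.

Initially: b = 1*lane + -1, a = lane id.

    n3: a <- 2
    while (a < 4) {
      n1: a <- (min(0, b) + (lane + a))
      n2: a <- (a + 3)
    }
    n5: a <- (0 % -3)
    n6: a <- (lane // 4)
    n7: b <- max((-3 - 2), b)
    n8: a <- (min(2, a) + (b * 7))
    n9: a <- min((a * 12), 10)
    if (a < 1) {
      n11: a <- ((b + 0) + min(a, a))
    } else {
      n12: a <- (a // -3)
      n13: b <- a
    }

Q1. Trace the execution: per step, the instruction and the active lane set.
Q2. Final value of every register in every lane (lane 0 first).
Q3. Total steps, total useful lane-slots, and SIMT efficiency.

step 0: a <- 2                       1111111111111111
step 1: eval (a < 4)                 1111111111111111
step 2: a <- (min(0, b) + (lane + a)) 1111111111111111
step 3: a <- (a + 3)                 1111111111111111
step 4: eval (a < 4)                 1111111111111111
step 5: a <- (0 % -3)                1111111111111111
step 6: a <- (lane // 4)             1111111111111111
step 7: b <- max((-3 - 2), b)        1111111111111111
step 8: a <- (min(2, a) + (b * 7))   1111111111111111
step 9: a <- min((a * 12), 10)       1111111111111111
step 10: eval (a < 1)                 1111111111111111
step 11: a <- ((b + 0) + min(a, a))   1100000000000000
step 12: a <- (a // -3)               0011111111111111
step 13: b <- a                       0011111111111111

Answer: 14 steps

b: -1,0,-4,-4,-4,-4,-4,-4,-4,-4,-4,-4,-4,-4,-4,-4
a: -85,0,-4,-4,-4,-4,-4,-4,-4,-4,-4,-4,-4,-4,-4,-4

steps = 14; useful = 206; efficiency = 206/224 = 103/112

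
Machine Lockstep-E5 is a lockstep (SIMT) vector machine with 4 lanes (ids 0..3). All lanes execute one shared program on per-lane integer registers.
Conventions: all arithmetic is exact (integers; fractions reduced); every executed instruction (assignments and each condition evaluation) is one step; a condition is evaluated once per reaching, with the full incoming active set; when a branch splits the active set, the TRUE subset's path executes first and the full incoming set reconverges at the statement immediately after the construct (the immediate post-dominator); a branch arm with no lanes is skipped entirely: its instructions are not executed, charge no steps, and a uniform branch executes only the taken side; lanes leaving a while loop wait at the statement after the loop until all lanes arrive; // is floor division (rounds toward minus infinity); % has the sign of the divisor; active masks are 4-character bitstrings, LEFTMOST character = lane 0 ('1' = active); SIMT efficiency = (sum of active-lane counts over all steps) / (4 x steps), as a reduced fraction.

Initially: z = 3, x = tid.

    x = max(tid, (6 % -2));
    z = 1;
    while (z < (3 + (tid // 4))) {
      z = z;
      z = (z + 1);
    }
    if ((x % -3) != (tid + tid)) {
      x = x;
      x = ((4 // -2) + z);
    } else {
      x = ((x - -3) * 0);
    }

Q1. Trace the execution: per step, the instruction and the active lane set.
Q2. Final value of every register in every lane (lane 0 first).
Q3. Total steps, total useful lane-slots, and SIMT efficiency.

step 0: x <- max(tid, (6 % -2))      1111
step 1: z <- 1                       1111
step 2: eval (z < (3 + (tid // 4)))  1111
step 3: z <- z                       1111
step 4: z <- (z + 1)                 1111
step 5: eval (z < (3 + (tid // 4)))  1111
step 6: z <- z                       1111
step 7: z <- (z + 1)                 1111
step 8: eval (z < (3 + (tid // 4)))  1111
step 9: eval ((x % -3) != (tid + tid)) 1111
step 10: x <- x                       0111
step 11: x <- ((4 // -2) + z)         0111
step 12: x <- ((x - -3) * 0)          1000

Answer: 13 steps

z: 3,3,3,3
x: 0,1,1,1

steps = 13; useful = 47; efficiency = 47/52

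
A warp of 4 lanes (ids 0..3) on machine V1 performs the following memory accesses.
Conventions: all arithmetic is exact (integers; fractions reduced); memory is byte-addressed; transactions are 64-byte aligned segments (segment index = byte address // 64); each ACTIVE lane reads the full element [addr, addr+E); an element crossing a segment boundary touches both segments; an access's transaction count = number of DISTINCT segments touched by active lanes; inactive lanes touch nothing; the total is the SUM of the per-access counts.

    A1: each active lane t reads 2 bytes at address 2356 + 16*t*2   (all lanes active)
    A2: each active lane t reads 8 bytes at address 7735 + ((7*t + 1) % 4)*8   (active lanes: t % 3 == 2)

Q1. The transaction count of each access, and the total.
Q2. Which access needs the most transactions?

A1: 3 transactions
A2: 1 transaction

Answer: 3,1; total 4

Answer: A1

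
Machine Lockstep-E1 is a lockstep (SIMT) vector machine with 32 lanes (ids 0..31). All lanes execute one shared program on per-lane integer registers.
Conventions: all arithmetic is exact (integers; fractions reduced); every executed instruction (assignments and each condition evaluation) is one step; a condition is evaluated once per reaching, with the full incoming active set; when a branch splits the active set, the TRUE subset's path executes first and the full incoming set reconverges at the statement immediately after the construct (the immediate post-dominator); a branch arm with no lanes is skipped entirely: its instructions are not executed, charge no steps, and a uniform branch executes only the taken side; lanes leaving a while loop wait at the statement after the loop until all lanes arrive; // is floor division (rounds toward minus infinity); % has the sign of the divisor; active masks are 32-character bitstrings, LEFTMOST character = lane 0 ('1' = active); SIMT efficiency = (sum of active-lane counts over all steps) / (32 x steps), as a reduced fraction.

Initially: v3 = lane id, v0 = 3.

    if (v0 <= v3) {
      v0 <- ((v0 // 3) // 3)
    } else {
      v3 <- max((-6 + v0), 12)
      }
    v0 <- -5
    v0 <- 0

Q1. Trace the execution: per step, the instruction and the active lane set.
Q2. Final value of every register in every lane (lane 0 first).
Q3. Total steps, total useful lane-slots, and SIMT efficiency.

step 0: eval (v0 <= v3)              11111111111111111111111111111111
step 1: v0 <- ((v0 // 3) // 3)       00011111111111111111111111111111
step 2: v3 <- max((-6 + v0), 12)     11100000000000000000000000000000
step 3: v0 <- -5                     11111111111111111111111111111111
step 4: v0 <- 0                      11111111111111111111111111111111

Answer: 5 steps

v3: 12,12,12,3,4,5,6,7,8,9,10,11,12,13,14,15,16,17,18,19,20,21,22,23,24,25,26,27,28,29,30,31
v0: 0,0,0,0,0,0,0,0,0,0,0,0,0,0,0,0,0,0,0,0,0,0,0,0,0,0,0,0,0,0,0,0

steps = 5; useful = 128; efficiency = 128/160 = 4/5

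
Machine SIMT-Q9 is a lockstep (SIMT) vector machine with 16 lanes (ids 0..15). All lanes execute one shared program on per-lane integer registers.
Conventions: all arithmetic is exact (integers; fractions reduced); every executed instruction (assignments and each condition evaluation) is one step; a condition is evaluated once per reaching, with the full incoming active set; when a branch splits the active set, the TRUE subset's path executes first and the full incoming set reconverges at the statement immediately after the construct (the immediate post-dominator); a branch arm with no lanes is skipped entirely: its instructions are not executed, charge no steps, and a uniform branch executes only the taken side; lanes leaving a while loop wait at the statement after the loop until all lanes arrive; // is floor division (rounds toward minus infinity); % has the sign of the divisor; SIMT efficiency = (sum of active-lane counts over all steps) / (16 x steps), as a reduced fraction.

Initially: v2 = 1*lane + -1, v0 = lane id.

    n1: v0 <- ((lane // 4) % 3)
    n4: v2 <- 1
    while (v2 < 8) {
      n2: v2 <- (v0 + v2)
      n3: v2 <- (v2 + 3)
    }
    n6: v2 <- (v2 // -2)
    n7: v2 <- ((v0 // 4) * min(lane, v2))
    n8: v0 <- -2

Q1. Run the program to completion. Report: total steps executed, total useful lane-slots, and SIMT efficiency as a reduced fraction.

Answer: 15 steps, 216 useful, 9/10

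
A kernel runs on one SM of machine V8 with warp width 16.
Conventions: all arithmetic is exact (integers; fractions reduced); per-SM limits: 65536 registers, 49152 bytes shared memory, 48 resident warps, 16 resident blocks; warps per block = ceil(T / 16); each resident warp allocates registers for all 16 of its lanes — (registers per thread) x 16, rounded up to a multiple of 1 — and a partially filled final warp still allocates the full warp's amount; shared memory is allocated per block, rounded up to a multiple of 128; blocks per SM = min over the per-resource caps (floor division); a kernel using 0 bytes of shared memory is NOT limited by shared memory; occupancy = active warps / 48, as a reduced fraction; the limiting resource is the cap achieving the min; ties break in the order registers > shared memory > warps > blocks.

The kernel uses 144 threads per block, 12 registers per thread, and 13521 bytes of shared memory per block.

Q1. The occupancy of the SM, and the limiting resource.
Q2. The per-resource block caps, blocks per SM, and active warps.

Answer: occupancy 9/16, limited by shared memory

registers: 37 blocks
shared memory: 3 blocks
warps: 5 blocks
blocks: 16 blocks

Answer: 3 blocks, 27 active warps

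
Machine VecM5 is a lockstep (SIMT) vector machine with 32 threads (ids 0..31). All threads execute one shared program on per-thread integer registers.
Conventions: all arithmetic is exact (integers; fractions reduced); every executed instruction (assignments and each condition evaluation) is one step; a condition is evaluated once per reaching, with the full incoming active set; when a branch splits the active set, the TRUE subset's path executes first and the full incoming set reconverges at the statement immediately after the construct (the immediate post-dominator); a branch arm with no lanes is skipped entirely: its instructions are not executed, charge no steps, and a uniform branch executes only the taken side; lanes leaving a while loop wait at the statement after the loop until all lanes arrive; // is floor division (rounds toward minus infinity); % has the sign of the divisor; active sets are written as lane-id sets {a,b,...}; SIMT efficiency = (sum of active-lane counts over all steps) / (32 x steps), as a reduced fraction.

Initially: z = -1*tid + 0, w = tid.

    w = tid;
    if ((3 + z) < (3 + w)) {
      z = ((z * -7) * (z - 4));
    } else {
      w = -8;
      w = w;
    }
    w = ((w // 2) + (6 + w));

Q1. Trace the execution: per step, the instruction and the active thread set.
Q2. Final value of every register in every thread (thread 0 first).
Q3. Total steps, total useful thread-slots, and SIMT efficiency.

step 0: w <- tid                     {0,1,2,3,4,5,6,7,8,9,10,11,12,13,14,15,16,17,18,19,20,21,22,23,24,25,26,27,28,29,30,31}
step 1: eval ((3 + z) < (3 + w))     {0,1,2,3,4,5,6,7,8,9,10,11,12,13,14,15,16,17,18,19,20,21,22,23,24,25,26,27,28,29,30,31}
step 2: z <- ((z * -7) * (z - 4))    {1,2,3,4,5,6,7,8,9,10,11,12,13,14,15,16,17,18,19,20,21,22,23,24,25,26,27,28,29,30,31}
step 3: w <- -8                      {0}
step 4: w <- w                       {0}
step 5: w <- ((w // 2) + (6 + w))    {0,1,2,3,4,5,6,7,8,9,10,11,12,13,14,15,16,17,18,19,20,21,22,23,24,25,26,27,28,29,30,31}

Answer: 6 steps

z: 0,-35,-84,-147,-224,-315,-420,-539,-672,-819,-980,-1155,-1344,-1547,-1764,-1995,-2240,-2499,-2772,-3059,-3360,-3675,-4004,-4347,-4704,-5075,-5460,-5859,-6272,-6699,-7140,-7595
w: -6,7,9,10,12,13,15,16,18,19,21,22,24,25,27,28,30,31,33,34,36,37,39,40,42,43,45,46,48,49,51,52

steps = 6; useful = 129; efficiency = 129/192 = 43/64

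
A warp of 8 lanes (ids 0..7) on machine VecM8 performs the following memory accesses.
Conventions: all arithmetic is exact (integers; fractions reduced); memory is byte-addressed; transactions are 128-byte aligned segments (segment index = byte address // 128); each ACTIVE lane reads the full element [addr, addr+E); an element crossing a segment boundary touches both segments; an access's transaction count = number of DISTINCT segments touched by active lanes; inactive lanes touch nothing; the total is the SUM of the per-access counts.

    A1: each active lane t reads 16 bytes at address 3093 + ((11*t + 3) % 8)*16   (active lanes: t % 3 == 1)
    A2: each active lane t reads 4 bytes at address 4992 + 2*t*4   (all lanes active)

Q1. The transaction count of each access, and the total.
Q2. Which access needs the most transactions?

A1: 2 transactions
A2: 1 transaction

Answer: 2,1; total 3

Answer: A1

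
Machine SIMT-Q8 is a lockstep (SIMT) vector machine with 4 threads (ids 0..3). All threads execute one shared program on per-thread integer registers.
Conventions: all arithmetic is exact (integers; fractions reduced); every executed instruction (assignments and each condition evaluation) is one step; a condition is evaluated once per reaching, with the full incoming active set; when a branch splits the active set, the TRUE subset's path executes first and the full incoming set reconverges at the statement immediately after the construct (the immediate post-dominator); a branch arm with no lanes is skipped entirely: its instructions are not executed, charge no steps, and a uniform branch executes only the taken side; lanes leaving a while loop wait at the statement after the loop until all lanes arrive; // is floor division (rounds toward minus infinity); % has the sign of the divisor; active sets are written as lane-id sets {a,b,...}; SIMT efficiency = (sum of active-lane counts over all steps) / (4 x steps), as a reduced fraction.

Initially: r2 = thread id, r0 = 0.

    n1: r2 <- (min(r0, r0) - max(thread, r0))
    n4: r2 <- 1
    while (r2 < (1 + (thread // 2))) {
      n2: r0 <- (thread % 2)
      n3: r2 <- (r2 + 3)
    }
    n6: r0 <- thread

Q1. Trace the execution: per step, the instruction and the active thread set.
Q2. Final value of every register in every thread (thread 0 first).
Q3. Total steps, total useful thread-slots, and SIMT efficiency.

step 0: r2 <- (min(r0, r0) - max(thread, r0)) {0,1,2,3}
step 1: r2 <- 1                      {0,1,2,3}
step 2: eval (r2 < (1 + (thread // 2))) {0,1,2,3}
step 3: r0 <- (thread % 2)           {2,3}
step 4: r2 <- (r2 + 3)               {2,3}
step 5: eval (r2 < (1 + (thread // 2))) {2,3}
step 6: r0 <- thread                 {0,1,2,3}

Answer: 7 steps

r2: 1,1,4,4
r0: 0,1,2,3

steps = 7; useful = 22; efficiency = 22/28 = 11/14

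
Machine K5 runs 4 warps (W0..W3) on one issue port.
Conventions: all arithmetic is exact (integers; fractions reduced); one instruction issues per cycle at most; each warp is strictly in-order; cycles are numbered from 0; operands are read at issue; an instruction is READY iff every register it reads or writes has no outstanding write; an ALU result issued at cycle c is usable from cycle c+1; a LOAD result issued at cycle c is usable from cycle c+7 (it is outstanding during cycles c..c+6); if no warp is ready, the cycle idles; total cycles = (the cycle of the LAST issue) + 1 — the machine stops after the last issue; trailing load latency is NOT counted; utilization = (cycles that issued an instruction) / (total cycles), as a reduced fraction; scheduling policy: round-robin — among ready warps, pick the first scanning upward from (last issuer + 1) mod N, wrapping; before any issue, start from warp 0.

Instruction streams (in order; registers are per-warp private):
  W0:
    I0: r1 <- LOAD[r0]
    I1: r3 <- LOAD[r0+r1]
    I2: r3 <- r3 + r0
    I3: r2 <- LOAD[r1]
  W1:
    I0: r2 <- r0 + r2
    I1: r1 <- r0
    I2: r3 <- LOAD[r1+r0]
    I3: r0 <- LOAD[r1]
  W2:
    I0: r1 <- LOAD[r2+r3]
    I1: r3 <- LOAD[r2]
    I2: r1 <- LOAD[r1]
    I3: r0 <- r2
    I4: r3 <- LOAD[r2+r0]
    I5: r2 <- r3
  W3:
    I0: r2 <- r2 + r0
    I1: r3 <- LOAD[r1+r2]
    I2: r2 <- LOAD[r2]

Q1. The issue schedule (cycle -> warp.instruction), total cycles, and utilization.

cycle 0: W0.I0
cycle 1: W1.I0
cycle 2: W2.I0
cycle 3: W3.I0
cycle 4: W1.I1
cycle 5: W2.I1
cycle 6: W3.I1
cycle 7: W0.I1
cycle 8: W1.I2
cycle 9: W2.I2
cycle 10: W3.I2
cycle 11: W1.I3
cycle 12: W2.I3
cycle 13: W2.I4
cycle 14: W0.I2
cycle 15: W0.I3
cycle 16: idle
cycle 17: idle
cycle 18: idle
cycle 19: idle
cycle 20: W2.I5

Answer: 21 cycles, utilization 17/21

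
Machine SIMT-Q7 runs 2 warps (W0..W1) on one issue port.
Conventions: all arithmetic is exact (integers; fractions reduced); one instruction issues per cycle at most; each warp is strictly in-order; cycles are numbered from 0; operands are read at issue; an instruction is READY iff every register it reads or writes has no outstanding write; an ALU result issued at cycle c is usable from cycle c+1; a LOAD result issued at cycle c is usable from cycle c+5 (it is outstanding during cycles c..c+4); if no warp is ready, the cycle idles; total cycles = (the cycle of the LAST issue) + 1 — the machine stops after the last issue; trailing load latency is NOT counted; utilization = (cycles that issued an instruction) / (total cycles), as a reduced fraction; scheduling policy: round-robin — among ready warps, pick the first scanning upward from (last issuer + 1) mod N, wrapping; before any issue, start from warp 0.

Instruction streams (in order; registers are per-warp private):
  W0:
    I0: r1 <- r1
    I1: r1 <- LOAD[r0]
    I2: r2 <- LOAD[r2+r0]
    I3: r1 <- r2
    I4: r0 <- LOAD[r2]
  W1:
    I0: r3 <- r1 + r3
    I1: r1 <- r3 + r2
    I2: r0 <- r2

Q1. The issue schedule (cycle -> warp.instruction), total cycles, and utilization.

cycle 0: W0.I0
cycle 1: W1.I0
cycle 2: W0.I1
cycle 3: W1.I1
cycle 4: W0.I2
cycle 5: W1.I2
cycle 6: idle
cycle 7: idle
cycle 8: idle
cycle 9: W0.I3
cycle 10: W0.I4

Answer: 11 cycles, utilization 8/11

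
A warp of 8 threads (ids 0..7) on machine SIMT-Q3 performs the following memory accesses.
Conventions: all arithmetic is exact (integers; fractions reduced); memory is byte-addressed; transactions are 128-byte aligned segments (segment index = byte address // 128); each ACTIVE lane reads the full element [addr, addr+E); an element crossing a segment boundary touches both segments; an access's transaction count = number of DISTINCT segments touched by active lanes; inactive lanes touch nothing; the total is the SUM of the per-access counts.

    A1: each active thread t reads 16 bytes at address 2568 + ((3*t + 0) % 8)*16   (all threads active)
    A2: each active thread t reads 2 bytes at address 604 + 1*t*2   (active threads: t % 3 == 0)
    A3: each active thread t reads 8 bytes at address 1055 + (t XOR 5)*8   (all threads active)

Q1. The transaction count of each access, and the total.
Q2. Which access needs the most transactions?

A1: 2 transactions
A2: 1 transaction
A3: 1 transaction

Answer: 2,1,1; total 4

Answer: A1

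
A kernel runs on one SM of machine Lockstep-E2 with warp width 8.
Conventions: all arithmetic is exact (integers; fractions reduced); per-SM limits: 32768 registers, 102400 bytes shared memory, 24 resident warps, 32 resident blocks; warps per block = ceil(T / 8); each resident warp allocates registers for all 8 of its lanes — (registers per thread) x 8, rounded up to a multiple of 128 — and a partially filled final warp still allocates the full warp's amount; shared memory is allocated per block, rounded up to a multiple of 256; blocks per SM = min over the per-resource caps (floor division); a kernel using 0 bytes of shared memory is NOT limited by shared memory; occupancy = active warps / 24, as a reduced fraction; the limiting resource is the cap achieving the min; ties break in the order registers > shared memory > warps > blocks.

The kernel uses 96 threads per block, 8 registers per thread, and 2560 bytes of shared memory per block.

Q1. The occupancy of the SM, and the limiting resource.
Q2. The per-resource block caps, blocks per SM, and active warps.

Answer: occupancy 1, limited by warps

registers: 21 blocks
shared memory: 40 blocks
warps: 2 blocks
blocks: 32 blocks

Answer: 2 blocks, 24 active warps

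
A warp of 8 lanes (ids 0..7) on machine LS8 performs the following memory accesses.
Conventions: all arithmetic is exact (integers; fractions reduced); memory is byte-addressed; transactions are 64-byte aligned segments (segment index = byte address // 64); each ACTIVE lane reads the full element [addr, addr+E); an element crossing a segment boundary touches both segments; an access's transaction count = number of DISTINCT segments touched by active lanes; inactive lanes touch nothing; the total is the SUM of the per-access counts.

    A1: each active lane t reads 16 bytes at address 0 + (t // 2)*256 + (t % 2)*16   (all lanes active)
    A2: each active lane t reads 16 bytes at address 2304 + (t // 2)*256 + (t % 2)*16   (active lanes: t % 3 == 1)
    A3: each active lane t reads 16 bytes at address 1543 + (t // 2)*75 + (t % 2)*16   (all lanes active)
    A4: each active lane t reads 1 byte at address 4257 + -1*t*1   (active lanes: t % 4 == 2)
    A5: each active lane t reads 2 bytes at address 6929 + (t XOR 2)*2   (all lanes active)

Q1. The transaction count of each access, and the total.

A1: 4 transactions
A2: 3 transactions
A3: 5 transactions
A4: 1 transaction
A5: 1 transaction

Answer: 4,3,5,1,1; total 14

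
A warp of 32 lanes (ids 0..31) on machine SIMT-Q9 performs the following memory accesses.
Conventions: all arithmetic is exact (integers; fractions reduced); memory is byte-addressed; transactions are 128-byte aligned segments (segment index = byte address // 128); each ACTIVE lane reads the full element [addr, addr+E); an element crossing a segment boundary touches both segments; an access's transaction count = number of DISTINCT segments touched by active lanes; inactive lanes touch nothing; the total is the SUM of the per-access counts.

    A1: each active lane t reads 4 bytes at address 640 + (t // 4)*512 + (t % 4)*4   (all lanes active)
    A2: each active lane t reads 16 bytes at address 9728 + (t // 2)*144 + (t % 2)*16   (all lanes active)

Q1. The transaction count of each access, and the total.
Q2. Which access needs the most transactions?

A1: 8 transactions
A2: 18 transactions

Answer: 8,18; total 26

Answer: A2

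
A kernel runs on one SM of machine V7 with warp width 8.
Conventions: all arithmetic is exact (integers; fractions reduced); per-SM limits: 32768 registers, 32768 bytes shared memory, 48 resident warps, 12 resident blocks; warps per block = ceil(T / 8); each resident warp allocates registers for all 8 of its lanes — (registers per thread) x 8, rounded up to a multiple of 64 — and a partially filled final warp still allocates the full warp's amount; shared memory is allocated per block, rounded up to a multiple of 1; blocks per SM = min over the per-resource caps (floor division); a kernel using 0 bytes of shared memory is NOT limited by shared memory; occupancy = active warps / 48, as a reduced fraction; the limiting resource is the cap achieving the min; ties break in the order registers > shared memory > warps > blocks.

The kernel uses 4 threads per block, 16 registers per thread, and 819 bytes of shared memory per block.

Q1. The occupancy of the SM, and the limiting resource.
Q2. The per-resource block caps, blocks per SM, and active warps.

Answer: occupancy 1/4, limited by blocks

registers: 256 blocks
shared memory: 40 blocks
warps: 48 blocks
blocks: 12 blocks

Answer: 12 blocks, 12 active warps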